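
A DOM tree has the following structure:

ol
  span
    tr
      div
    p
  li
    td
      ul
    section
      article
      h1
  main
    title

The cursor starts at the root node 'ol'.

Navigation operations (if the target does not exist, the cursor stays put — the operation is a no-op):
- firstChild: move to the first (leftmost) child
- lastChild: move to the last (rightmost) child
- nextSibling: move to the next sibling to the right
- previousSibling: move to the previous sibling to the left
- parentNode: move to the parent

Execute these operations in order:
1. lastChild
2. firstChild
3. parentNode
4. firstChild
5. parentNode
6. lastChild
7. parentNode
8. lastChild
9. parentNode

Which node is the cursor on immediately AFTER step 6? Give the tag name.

Answer: title

Derivation:
After 1 (lastChild): main
After 2 (firstChild): title
After 3 (parentNode): main
After 4 (firstChild): title
After 5 (parentNode): main
After 6 (lastChild): title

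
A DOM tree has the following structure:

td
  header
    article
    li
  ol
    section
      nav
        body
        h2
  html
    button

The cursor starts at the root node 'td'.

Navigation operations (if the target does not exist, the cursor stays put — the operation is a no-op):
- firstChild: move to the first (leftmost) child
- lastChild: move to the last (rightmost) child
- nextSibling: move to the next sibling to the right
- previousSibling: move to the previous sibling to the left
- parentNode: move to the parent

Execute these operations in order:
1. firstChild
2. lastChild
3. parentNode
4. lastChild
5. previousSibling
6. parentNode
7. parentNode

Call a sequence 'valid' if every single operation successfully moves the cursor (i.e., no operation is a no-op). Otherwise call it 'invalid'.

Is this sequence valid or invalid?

Answer: valid

Derivation:
After 1 (firstChild): header
After 2 (lastChild): li
After 3 (parentNode): header
After 4 (lastChild): li
After 5 (previousSibling): article
After 6 (parentNode): header
After 7 (parentNode): td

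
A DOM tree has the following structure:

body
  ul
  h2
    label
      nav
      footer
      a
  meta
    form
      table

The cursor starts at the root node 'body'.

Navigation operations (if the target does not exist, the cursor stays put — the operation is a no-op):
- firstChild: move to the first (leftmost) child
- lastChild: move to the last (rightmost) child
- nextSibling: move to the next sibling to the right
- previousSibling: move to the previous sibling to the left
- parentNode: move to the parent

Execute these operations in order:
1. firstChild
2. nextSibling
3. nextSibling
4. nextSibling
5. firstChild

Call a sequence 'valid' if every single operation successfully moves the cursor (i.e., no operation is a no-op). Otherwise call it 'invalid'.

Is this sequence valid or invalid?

After 1 (firstChild): ul
After 2 (nextSibling): h2
After 3 (nextSibling): meta
After 4 (nextSibling): meta (no-op, stayed)
After 5 (firstChild): form

Answer: invalid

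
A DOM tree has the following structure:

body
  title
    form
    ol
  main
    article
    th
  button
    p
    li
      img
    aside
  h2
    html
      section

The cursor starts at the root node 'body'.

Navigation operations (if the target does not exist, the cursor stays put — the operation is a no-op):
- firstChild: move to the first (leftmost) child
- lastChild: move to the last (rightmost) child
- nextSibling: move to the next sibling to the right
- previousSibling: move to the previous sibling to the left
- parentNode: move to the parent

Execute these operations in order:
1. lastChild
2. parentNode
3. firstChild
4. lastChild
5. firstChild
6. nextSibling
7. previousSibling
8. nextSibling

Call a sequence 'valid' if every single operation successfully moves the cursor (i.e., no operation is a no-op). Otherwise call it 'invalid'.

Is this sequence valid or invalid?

After 1 (lastChild): h2
After 2 (parentNode): body
After 3 (firstChild): title
After 4 (lastChild): ol
After 5 (firstChild): ol (no-op, stayed)
After 6 (nextSibling): ol (no-op, stayed)
After 7 (previousSibling): form
After 8 (nextSibling): ol

Answer: invalid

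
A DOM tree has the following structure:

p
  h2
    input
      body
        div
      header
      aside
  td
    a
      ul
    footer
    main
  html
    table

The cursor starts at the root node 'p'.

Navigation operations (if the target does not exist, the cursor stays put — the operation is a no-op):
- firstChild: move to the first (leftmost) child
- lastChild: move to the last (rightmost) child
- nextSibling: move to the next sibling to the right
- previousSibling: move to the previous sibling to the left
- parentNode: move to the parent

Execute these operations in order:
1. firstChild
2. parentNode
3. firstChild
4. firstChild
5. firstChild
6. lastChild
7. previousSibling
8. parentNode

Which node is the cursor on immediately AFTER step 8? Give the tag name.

After 1 (firstChild): h2
After 2 (parentNode): p
After 3 (firstChild): h2
After 4 (firstChild): input
After 5 (firstChild): body
After 6 (lastChild): div
After 7 (previousSibling): div (no-op, stayed)
After 8 (parentNode): body

Answer: body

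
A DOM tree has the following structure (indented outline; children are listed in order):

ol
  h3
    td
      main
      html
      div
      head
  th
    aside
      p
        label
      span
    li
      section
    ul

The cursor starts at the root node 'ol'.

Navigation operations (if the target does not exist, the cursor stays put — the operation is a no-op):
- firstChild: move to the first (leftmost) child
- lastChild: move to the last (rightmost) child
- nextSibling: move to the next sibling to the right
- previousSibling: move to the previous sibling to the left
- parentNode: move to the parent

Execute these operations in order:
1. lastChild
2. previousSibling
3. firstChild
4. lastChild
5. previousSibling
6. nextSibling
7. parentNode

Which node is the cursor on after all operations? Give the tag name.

Answer: td

Derivation:
After 1 (lastChild): th
After 2 (previousSibling): h3
After 3 (firstChild): td
After 4 (lastChild): head
After 5 (previousSibling): div
After 6 (nextSibling): head
After 7 (parentNode): td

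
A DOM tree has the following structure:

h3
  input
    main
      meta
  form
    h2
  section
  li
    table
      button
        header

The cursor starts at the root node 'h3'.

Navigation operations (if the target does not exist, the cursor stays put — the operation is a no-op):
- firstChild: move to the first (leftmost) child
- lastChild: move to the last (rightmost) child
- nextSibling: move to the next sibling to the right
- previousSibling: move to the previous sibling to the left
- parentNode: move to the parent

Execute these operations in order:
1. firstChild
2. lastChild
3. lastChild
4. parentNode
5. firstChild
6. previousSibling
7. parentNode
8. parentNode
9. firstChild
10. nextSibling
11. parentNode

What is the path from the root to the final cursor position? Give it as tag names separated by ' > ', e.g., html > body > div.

After 1 (firstChild): input
After 2 (lastChild): main
After 3 (lastChild): meta
After 4 (parentNode): main
After 5 (firstChild): meta
After 6 (previousSibling): meta (no-op, stayed)
After 7 (parentNode): main
After 8 (parentNode): input
After 9 (firstChild): main
After 10 (nextSibling): main (no-op, stayed)
After 11 (parentNode): input

Answer: h3 > input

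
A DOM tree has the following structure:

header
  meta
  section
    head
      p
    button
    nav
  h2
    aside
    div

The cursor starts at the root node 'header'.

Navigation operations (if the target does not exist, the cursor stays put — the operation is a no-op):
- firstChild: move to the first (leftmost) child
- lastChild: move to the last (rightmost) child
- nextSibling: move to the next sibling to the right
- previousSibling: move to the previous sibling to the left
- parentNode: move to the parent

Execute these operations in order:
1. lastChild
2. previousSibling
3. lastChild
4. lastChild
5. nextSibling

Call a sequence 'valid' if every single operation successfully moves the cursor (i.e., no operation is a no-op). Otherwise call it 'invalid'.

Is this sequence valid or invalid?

After 1 (lastChild): h2
After 2 (previousSibling): section
After 3 (lastChild): nav
After 4 (lastChild): nav (no-op, stayed)
After 5 (nextSibling): nav (no-op, stayed)

Answer: invalid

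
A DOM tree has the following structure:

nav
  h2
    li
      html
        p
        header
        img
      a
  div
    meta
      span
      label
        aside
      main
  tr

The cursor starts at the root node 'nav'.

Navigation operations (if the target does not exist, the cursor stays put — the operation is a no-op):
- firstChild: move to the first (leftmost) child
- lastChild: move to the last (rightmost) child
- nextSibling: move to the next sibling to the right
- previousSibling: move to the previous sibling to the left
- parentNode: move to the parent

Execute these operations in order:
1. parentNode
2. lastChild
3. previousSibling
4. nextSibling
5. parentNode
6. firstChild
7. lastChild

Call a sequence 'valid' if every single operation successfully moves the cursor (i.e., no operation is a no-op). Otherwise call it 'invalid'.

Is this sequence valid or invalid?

After 1 (parentNode): nav (no-op, stayed)
After 2 (lastChild): tr
After 3 (previousSibling): div
After 4 (nextSibling): tr
After 5 (parentNode): nav
After 6 (firstChild): h2
After 7 (lastChild): li

Answer: invalid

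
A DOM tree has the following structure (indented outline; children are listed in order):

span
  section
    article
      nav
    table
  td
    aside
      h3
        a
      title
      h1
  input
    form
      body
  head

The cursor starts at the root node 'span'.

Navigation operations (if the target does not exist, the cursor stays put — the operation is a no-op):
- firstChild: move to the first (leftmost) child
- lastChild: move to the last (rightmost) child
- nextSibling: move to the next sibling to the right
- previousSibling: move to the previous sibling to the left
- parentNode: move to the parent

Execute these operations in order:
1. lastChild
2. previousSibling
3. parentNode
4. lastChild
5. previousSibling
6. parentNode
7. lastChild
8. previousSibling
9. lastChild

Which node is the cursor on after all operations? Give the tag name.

Answer: form

Derivation:
After 1 (lastChild): head
After 2 (previousSibling): input
After 3 (parentNode): span
After 4 (lastChild): head
After 5 (previousSibling): input
After 6 (parentNode): span
After 7 (lastChild): head
After 8 (previousSibling): input
After 9 (lastChild): form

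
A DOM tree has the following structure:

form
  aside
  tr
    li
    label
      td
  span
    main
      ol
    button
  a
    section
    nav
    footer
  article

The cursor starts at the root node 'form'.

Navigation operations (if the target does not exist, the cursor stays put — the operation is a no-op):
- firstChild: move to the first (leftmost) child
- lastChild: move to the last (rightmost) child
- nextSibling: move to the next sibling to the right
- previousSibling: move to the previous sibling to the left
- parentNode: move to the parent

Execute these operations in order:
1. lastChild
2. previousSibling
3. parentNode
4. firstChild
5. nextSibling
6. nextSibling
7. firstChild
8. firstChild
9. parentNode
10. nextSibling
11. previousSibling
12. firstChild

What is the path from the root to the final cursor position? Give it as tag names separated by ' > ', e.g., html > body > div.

Answer: form > span > main > ol

Derivation:
After 1 (lastChild): article
After 2 (previousSibling): a
After 3 (parentNode): form
After 4 (firstChild): aside
After 5 (nextSibling): tr
After 6 (nextSibling): span
After 7 (firstChild): main
After 8 (firstChild): ol
After 9 (parentNode): main
After 10 (nextSibling): button
After 11 (previousSibling): main
After 12 (firstChild): ol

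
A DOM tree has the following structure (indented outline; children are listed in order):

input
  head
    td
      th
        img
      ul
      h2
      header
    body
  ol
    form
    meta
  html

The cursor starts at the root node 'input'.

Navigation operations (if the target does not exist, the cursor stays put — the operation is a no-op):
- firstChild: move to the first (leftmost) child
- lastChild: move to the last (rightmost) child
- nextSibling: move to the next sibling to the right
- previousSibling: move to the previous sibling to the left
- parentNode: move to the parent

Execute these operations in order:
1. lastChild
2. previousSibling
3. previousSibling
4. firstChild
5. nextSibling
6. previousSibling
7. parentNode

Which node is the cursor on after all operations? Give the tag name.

After 1 (lastChild): html
After 2 (previousSibling): ol
After 3 (previousSibling): head
After 4 (firstChild): td
After 5 (nextSibling): body
After 6 (previousSibling): td
After 7 (parentNode): head

Answer: head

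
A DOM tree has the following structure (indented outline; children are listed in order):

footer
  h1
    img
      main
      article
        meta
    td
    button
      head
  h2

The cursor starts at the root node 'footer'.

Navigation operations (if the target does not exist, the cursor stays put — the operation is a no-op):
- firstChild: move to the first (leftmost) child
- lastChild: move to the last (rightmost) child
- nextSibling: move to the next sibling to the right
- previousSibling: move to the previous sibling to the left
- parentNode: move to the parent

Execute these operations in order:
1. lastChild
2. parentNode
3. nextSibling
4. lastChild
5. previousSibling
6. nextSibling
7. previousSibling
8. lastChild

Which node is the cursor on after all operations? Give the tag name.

After 1 (lastChild): h2
After 2 (parentNode): footer
After 3 (nextSibling): footer (no-op, stayed)
After 4 (lastChild): h2
After 5 (previousSibling): h1
After 6 (nextSibling): h2
After 7 (previousSibling): h1
After 8 (lastChild): button

Answer: button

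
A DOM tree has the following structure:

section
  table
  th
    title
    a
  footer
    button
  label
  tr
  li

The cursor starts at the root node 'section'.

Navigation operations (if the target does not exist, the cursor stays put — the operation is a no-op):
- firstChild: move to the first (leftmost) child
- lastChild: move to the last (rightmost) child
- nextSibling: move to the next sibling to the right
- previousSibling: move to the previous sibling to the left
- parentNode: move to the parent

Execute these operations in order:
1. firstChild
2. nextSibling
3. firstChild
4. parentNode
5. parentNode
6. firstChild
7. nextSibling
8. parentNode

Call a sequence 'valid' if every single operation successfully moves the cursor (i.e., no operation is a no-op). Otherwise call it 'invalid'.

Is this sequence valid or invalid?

Answer: valid

Derivation:
After 1 (firstChild): table
After 2 (nextSibling): th
After 3 (firstChild): title
After 4 (parentNode): th
After 5 (parentNode): section
After 6 (firstChild): table
After 7 (nextSibling): th
After 8 (parentNode): section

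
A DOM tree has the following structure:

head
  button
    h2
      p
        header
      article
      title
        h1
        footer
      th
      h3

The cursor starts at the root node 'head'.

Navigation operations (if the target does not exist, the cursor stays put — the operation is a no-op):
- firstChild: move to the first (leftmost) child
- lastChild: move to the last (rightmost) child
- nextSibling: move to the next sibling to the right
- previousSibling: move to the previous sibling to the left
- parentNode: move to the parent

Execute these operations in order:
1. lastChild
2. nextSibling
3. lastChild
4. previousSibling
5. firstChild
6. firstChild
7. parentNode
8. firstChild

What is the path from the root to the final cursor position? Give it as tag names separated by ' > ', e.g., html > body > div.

After 1 (lastChild): button
After 2 (nextSibling): button (no-op, stayed)
After 3 (lastChild): h2
After 4 (previousSibling): h2 (no-op, stayed)
After 5 (firstChild): p
After 6 (firstChild): header
After 7 (parentNode): p
After 8 (firstChild): header

Answer: head > button > h2 > p > header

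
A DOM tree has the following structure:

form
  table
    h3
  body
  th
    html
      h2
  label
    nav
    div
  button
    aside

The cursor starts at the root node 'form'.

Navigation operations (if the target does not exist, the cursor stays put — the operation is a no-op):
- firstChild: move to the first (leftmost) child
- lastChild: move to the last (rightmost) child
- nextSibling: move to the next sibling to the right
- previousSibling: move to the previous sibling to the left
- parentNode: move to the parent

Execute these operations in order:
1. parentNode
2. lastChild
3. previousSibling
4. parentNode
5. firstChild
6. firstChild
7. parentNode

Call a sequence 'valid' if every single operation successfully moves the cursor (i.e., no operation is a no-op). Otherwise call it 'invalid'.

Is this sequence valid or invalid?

Answer: invalid

Derivation:
After 1 (parentNode): form (no-op, stayed)
After 2 (lastChild): button
After 3 (previousSibling): label
After 4 (parentNode): form
After 5 (firstChild): table
After 6 (firstChild): h3
After 7 (parentNode): table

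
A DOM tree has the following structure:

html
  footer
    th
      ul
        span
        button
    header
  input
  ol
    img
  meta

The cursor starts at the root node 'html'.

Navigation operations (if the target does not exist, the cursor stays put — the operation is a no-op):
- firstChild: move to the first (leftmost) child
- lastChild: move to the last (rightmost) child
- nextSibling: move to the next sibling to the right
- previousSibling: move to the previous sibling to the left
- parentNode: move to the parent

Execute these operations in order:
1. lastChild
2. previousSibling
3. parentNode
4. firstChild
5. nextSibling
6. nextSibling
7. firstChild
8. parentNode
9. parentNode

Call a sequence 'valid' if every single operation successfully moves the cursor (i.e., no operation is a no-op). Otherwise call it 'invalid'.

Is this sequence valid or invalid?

Answer: valid

Derivation:
After 1 (lastChild): meta
After 2 (previousSibling): ol
After 3 (parentNode): html
After 4 (firstChild): footer
After 5 (nextSibling): input
After 6 (nextSibling): ol
After 7 (firstChild): img
After 8 (parentNode): ol
After 9 (parentNode): html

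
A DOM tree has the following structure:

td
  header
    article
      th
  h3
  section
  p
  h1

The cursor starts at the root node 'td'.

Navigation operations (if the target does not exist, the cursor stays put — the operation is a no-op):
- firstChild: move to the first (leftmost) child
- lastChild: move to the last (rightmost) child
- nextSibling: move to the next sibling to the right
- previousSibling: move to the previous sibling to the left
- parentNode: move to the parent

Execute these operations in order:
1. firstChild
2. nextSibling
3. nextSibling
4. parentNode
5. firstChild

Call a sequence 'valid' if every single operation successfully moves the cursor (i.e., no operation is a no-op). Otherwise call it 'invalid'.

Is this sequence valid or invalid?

After 1 (firstChild): header
After 2 (nextSibling): h3
After 3 (nextSibling): section
After 4 (parentNode): td
After 5 (firstChild): header

Answer: valid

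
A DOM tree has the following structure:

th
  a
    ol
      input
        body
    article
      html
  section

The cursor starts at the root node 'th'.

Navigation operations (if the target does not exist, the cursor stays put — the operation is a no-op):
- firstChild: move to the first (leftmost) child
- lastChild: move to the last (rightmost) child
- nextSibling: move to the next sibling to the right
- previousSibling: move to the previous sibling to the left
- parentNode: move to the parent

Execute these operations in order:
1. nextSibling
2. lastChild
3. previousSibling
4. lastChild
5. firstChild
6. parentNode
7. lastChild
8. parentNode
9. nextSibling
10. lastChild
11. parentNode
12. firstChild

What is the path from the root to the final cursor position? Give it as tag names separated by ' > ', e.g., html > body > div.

Answer: th > a > article > html

Derivation:
After 1 (nextSibling): th (no-op, stayed)
After 2 (lastChild): section
After 3 (previousSibling): a
After 4 (lastChild): article
After 5 (firstChild): html
After 6 (parentNode): article
After 7 (lastChild): html
After 8 (parentNode): article
After 9 (nextSibling): article (no-op, stayed)
After 10 (lastChild): html
After 11 (parentNode): article
After 12 (firstChild): html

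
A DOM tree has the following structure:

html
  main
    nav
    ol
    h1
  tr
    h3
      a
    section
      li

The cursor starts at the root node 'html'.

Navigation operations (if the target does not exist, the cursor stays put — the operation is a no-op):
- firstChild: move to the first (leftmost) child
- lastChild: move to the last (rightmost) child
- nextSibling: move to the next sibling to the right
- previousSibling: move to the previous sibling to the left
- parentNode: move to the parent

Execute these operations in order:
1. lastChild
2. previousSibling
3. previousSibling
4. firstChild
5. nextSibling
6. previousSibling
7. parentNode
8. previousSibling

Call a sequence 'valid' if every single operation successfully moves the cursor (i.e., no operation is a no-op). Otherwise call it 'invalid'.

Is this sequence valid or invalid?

After 1 (lastChild): tr
After 2 (previousSibling): main
After 3 (previousSibling): main (no-op, stayed)
After 4 (firstChild): nav
After 5 (nextSibling): ol
After 6 (previousSibling): nav
After 7 (parentNode): main
After 8 (previousSibling): main (no-op, stayed)

Answer: invalid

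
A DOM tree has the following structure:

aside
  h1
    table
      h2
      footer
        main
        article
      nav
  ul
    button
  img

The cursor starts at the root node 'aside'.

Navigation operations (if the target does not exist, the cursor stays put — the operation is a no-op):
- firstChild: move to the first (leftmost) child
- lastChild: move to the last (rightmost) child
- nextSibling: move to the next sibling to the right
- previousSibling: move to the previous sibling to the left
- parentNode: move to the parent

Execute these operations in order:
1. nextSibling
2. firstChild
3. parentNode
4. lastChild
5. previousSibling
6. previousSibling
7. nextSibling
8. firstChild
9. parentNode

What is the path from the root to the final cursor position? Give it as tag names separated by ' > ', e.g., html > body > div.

Answer: aside > ul

Derivation:
After 1 (nextSibling): aside (no-op, stayed)
After 2 (firstChild): h1
After 3 (parentNode): aside
After 4 (lastChild): img
After 5 (previousSibling): ul
After 6 (previousSibling): h1
After 7 (nextSibling): ul
After 8 (firstChild): button
After 9 (parentNode): ul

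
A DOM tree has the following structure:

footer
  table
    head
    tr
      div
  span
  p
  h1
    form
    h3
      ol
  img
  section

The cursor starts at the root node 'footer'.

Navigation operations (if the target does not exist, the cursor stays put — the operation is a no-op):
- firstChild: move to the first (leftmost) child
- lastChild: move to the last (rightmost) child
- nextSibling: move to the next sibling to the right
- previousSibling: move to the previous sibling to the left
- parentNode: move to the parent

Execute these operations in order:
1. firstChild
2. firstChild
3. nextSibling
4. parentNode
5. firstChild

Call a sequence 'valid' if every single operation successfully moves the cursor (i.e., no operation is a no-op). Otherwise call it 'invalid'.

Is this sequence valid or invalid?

After 1 (firstChild): table
After 2 (firstChild): head
After 3 (nextSibling): tr
After 4 (parentNode): table
After 5 (firstChild): head

Answer: valid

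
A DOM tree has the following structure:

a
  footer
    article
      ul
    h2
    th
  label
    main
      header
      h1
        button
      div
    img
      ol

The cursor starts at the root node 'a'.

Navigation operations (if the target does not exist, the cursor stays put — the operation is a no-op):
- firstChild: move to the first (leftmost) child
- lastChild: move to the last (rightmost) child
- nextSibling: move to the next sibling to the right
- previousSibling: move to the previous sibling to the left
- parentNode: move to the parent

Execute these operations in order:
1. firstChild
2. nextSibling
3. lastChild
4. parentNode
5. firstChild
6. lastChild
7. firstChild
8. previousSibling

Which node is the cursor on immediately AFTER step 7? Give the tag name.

After 1 (firstChild): footer
After 2 (nextSibling): label
After 3 (lastChild): img
After 4 (parentNode): label
After 5 (firstChild): main
After 6 (lastChild): div
After 7 (firstChild): div (no-op, stayed)

Answer: div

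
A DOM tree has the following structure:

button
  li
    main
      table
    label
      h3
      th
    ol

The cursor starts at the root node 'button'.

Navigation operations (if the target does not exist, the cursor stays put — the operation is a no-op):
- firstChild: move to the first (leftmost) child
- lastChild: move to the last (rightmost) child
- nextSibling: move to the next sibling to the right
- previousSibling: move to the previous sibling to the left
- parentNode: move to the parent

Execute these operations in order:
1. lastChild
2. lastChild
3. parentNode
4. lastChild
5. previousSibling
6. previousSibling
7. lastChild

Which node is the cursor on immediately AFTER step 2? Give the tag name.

Answer: ol

Derivation:
After 1 (lastChild): li
After 2 (lastChild): ol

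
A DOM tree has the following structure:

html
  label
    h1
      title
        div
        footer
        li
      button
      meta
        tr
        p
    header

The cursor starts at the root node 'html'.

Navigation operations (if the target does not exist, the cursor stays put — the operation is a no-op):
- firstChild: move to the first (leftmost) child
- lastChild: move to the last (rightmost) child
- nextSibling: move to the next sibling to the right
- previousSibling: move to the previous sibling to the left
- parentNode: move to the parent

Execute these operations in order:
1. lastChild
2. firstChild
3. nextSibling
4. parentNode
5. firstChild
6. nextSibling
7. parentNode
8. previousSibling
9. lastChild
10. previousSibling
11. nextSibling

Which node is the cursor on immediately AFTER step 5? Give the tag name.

Answer: h1

Derivation:
After 1 (lastChild): label
After 2 (firstChild): h1
After 3 (nextSibling): header
After 4 (parentNode): label
After 5 (firstChild): h1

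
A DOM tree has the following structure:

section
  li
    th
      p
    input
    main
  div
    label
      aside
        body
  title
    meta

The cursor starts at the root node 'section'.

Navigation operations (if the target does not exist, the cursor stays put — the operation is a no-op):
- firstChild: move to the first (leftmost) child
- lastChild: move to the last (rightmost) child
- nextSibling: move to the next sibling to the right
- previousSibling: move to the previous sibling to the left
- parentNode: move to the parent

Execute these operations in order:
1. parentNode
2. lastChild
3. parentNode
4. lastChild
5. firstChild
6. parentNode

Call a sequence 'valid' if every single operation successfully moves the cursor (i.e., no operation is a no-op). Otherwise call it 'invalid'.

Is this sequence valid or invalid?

After 1 (parentNode): section (no-op, stayed)
After 2 (lastChild): title
After 3 (parentNode): section
After 4 (lastChild): title
After 5 (firstChild): meta
After 6 (parentNode): title

Answer: invalid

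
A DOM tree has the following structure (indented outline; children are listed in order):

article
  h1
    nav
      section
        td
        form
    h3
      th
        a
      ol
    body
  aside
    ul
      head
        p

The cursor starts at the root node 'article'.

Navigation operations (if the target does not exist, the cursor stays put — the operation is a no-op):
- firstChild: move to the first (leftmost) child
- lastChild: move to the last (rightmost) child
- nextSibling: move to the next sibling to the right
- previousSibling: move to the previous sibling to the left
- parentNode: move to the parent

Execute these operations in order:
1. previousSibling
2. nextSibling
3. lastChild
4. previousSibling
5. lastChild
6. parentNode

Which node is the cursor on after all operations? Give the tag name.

After 1 (previousSibling): article (no-op, stayed)
After 2 (nextSibling): article (no-op, stayed)
After 3 (lastChild): aside
After 4 (previousSibling): h1
After 5 (lastChild): body
After 6 (parentNode): h1

Answer: h1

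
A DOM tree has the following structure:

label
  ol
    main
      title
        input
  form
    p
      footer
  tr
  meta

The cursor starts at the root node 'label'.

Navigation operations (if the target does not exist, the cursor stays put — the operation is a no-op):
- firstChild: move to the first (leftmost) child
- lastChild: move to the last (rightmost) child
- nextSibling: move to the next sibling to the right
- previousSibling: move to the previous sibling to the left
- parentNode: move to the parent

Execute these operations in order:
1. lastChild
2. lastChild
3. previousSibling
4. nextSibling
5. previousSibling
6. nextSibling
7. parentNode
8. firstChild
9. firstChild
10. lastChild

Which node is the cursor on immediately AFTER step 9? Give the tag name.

Answer: main

Derivation:
After 1 (lastChild): meta
After 2 (lastChild): meta (no-op, stayed)
After 3 (previousSibling): tr
After 4 (nextSibling): meta
After 5 (previousSibling): tr
After 6 (nextSibling): meta
After 7 (parentNode): label
After 8 (firstChild): ol
After 9 (firstChild): main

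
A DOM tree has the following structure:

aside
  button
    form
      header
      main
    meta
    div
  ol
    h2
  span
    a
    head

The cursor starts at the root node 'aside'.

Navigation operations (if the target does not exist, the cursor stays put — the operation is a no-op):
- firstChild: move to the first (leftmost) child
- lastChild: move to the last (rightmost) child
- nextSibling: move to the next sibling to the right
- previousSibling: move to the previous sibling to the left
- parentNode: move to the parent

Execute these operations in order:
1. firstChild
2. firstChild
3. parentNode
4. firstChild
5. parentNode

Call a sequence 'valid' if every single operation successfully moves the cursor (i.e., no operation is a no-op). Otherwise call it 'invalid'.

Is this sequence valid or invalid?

Answer: valid

Derivation:
After 1 (firstChild): button
After 2 (firstChild): form
After 3 (parentNode): button
After 4 (firstChild): form
After 5 (parentNode): button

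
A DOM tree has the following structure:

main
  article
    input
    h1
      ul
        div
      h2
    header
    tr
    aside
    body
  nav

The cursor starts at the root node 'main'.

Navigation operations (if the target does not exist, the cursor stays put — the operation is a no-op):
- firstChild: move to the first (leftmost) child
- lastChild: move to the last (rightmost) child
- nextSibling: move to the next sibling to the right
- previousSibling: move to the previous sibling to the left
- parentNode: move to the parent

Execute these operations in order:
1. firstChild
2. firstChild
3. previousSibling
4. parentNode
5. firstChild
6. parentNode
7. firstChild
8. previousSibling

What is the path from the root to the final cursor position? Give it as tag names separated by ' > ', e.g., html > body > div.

Answer: main > article > input

Derivation:
After 1 (firstChild): article
After 2 (firstChild): input
After 3 (previousSibling): input (no-op, stayed)
After 4 (parentNode): article
After 5 (firstChild): input
After 6 (parentNode): article
After 7 (firstChild): input
After 8 (previousSibling): input (no-op, stayed)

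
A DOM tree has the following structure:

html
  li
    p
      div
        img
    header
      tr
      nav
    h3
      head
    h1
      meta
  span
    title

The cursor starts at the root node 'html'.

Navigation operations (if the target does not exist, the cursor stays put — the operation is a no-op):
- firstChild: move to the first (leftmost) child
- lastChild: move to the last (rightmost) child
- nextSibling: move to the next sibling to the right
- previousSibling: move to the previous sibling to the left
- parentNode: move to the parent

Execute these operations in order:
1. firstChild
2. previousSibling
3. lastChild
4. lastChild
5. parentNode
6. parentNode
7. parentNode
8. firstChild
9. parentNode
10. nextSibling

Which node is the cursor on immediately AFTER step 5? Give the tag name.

Answer: h1

Derivation:
After 1 (firstChild): li
After 2 (previousSibling): li (no-op, stayed)
After 3 (lastChild): h1
After 4 (lastChild): meta
After 5 (parentNode): h1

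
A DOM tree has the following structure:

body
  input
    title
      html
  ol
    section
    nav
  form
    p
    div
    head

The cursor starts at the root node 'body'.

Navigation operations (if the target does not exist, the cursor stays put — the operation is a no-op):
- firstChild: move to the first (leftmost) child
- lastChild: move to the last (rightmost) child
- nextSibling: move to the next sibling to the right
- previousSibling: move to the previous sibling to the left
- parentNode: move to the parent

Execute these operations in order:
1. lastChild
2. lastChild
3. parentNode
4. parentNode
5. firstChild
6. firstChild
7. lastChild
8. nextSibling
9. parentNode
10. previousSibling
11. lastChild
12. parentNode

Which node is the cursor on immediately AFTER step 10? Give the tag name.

Answer: title

Derivation:
After 1 (lastChild): form
After 2 (lastChild): head
After 3 (parentNode): form
After 4 (parentNode): body
After 5 (firstChild): input
After 6 (firstChild): title
After 7 (lastChild): html
After 8 (nextSibling): html (no-op, stayed)
After 9 (parentNode): title
After 10 (previousSibling): title (no-op, stayed)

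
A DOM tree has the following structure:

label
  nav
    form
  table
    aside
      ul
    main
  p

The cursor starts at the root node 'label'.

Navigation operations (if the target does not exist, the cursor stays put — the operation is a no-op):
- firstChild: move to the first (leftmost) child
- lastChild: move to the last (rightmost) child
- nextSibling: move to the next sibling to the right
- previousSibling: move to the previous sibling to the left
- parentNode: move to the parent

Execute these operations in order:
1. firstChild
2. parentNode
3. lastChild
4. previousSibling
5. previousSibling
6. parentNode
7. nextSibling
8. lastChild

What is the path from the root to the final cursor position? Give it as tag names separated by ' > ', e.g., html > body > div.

Answer: label > p

Derivation:
After 1 (firstChild): nav
After 2 (parentNode): label
After 3 (lastChild): p
After 4 (previousSibling): table
After 5 (previousSibling): nav
After 6 (parentNode): label
After 7 (nextSibling): label (no-op, stayed)
After 8 (lastChild): p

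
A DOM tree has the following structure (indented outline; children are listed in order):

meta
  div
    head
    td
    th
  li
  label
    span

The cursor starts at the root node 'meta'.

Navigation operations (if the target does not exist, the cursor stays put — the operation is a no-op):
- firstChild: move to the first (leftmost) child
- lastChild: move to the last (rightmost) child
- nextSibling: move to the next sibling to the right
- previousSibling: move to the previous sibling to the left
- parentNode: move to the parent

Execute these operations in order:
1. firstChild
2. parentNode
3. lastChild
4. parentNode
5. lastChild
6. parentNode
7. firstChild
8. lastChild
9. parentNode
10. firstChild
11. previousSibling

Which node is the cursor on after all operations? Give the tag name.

After 1 (firstChild): div
After 2 (parentNode): meta
After 3 (lastChild): label
After 4 (parentNode): meta
After 5 (lastChild): label
After 6 (parentNode): meta
After 7 (firstChild): div
After 8 (lastChild): th
After 9 (parentNode): div
After 10 (firstChild): head
After 11 (previousSibling): head (no-op, stayed)

Answer: head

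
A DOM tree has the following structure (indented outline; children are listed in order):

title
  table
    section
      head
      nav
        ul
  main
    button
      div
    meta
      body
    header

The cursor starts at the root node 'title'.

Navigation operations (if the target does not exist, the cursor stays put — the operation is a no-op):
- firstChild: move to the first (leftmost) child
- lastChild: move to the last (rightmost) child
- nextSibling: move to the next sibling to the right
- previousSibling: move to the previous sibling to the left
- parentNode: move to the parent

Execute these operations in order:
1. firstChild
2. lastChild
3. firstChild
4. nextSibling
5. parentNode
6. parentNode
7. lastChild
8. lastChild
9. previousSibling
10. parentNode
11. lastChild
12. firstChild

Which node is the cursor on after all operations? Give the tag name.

After 1 (firstChild): table
After 2 (lastChild): section
After 3 (firstChild): head
After 4 (nextSibling): nav
After 5 (parentNode): section
After 6 (parentNode): table
After 7 (lastChild): section
After 8 (lastChild): nav
After 9 (previousSibling): head
After 10 (parentNode): section
After 11 (lastChild): nav
After 12 (firstChild): ul

Answer: ul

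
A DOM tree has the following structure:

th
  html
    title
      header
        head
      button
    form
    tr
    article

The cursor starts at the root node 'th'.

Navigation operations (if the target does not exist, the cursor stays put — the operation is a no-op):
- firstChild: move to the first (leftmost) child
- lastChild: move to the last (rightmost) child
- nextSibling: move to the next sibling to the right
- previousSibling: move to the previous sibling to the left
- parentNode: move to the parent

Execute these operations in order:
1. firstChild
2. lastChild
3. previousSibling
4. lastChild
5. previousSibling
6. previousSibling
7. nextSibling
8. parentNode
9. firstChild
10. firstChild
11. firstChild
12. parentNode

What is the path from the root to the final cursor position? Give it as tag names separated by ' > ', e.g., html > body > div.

Answer: th > html > title > header

Derivation:
After 1 (firstChild): html
After 2 (lastChild): article
After 3 (previousSibling): tr
After 4 (lastChild): tr (no-op, stayed)
After 5 (previousSibling): form
After 6 (previousSibling): title
After 7 (nextSibling): form
After 8 (parentNode): html
After 9 (firstChild): title
After 10 (firstChild): header
After 11 (firstChild): head
After 12 (parentNode): header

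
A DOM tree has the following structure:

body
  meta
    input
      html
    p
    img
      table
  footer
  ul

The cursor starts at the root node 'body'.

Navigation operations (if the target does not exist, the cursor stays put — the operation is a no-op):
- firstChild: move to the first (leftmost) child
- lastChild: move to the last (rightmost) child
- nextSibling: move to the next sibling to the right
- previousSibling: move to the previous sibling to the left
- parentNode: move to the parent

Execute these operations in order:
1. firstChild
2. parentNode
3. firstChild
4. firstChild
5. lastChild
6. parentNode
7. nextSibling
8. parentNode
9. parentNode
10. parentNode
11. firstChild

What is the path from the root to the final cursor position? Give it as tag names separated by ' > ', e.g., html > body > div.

Answer: body > meta

Derivation:
After 1 (firstChild): meta
After 2 (parentNode): body
After 3 (firstChild): meta
After 4 (firstChild): input
After 5 (lastChild): html
After 6 (parentNode): input
After 7 (nextSibling): p
After 8 (parentNode): meta
After 9 (parentNode): body
After 10 (parentNode): body (no-op, stayed)
After 11 (firstChild): meta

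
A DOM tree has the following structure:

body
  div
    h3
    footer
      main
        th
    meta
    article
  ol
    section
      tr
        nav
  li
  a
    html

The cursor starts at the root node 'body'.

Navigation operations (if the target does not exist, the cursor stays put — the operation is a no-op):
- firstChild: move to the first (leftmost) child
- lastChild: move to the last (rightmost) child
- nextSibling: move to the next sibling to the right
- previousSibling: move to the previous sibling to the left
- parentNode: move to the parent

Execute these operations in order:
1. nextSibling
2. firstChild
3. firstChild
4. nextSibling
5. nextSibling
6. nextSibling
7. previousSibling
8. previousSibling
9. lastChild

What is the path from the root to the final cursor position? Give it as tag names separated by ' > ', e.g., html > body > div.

Answer: body > div > footer > main

Derivation:
After 1 (nextSibling): body (no-op, stayed)
After 2 (firstChild): div
After 3 (firstChild): h3
After 4 (nextSibling): footer
After 5 (nextSibling): meta
After 6 (nextSibling): article
After 7 (previousSibling): meta
After 8 (previousSibling): footer
After 9 (lastChild): main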